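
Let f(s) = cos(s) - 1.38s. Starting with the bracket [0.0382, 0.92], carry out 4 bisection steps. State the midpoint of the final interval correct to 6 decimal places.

0.616881

f(0.038200) = 0.946554, f(0.920000) = -0.663780 (opposite signs)
step 1: m = 0.479100, f(m) = 0.226252 > 0 → root in [0.479100, 0.920000]
step 2: m = 0.699550, f(m) = -0.200247 < 0 → root in [0.479100, 0.699550]
step 3: m = 0.589325, f(m) = 0.018048 > 0 → root in [0.589325, 0.699550]
step 4: m = 0.644437, f(m) = -0.089886 < 0 → root in [0.589325, 0.644437]
Midpoint of [0.589325, 0.644437] = 0.616881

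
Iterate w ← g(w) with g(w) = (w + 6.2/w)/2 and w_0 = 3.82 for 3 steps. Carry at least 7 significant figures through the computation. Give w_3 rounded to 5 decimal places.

2.49000

w_1 = g(3.820000) = 2.721518
w_2 = g(2.721518) = 2.499829
w_3 = g(2.499829) = 2.489999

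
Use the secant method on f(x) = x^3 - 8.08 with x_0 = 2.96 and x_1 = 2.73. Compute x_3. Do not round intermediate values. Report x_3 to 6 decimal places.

f(x_0) = 17.854336, f(x_1) = 12.266417
x_2 = 2.730000 - (12.266417)·(2.730000 - 2.960000)/(12.266417 - (17.854336)) = 2.225112; f(x_2) = 2.936797
x_3 = 2.225112 - (2.936797)·(2.225112 - 2.730000)/(2.936797 - (12.266417)) = 2.066182; f(x_3) = 0.740750

2.066182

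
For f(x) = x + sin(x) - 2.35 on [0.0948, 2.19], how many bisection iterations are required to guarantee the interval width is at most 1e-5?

Initial width b − a = 2.19 − 0.0948 = 2.095200.
After n steps the width is (b−a)/2^n; need (b−a)/2^n ≤ 1e-5.
So n ≥ log₂(2.095200/1e-5) = log₂(209520.0000) ≈ 17.6767.
Hence n = 18.

18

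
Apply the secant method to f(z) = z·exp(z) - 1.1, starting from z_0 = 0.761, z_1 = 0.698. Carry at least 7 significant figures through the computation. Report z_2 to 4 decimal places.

Secant update: z_(k+1) = z_k − f(z_k)·(z_k − z_(k-1))/(f(z_k) − f(z_(k-1))).
f(z_0) = 0.528856, f(z_1) = 0.302791
z_2 = 0.698000 - (0.302791)·(0.698000 - 0.761000)/(0.302791 - (0.528856)) = 0.613618; f(z_2) = 0.033415

0.6136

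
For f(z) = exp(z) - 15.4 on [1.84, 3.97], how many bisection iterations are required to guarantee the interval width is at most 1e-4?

Initial width b − a = 3.97 − 1.84 = 2.130000.
After n steps the width is (b−a)/2^n; need (b−a)/2^n ≤ 1e-4.
So n ≥ log₂(2.130000/1e-4) = log₂(21300.0000) ≈ 14.3786.
Hence n = 15.

15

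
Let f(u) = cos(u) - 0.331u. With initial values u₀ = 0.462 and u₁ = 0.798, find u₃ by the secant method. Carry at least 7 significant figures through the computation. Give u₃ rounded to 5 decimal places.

1.16498

f(u_0) = 0.742241, f(u_1) = 0.434002
u_2 = 0.798000 - (0.434002)·(0.798000 - 0.462000)/(0.434002 - (0.742241)) = 1.271090; f(u_2) = -0.125491
u_3 = 1.271090 - (-0.125491)·(1.271090 - 0.798000)/(-0.125491 - (0.434002)) = 1.164979; f(u_3) = 0.009162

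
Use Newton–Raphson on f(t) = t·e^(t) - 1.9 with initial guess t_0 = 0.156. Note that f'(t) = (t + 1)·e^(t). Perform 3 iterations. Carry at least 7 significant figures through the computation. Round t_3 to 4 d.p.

Newton update: t ← t − f(t)/f'(t).
t_0 = 0.156000: f = -1.717663, f' = 1.351163 → t_1 = 0.156000 - (-1.717663)/(1.351163) = 1.427248
t_1 = 1.427248: f = 4.047648, f' = 10.114862 → t_2 = 1.427248 - (4.047648)/(10.114862) = 1.027079
t_2 = 1.027079: f = 0.968527, f' = 5.661424 → t_3 = 1.027079 - (0.968527)/(5.661424) = 0.856005

0.8560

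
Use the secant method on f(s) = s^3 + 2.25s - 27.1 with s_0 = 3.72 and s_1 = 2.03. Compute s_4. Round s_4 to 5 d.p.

f(s_0) = 32.748848, f(s_1) = -14.167073
s_2 = 2.030000 - (-14.167073)·(2.030000 - 3.720000)/(-14.167073 - (32.748848)) = 2.540325; f(s_2) = -4.990920
s_3 = 2.540325 - (-4.990920)·(2.540325 - 2.030000)/(-4.990920 - (-14.167073)) = 2.817891; f(s_3) = 1.615743
s_4 = 2.817891 - (1.615743)·(2.817891 - 2.540325)/(1.615743 - (-4.990920)) = 2.750009; f(s_4) = -0.115411

2.75001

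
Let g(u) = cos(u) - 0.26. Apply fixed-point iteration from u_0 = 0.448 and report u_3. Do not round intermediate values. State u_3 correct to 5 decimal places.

0.59703

u_1 = g(0.448000) = 0.641315
u_2 = g(0.641315) = 0.541310
u_3 = g(0.541310) = 0.597035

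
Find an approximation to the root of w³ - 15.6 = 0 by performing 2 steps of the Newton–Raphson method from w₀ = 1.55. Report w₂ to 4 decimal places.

f'(w) = 3w²
w_0 = 1.550000: f = -11.876125, f' = 7.207500 → w_1 = 1.550000 - (-11.876125)/(7.207500) = 3.197745
w_1 = 3.197745: f = 17.098788, f' = 30.676727 → w_2 = 3.197745 - (17.098788)/(30.676727) = 2.640359

2.6404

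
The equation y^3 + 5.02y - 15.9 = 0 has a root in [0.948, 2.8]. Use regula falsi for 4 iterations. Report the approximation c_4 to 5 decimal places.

f(0.948000) = -10.289069, f(2.800000) = 20.108000
step 1: c = 1.574881, f(c) = -4.087994 < 0 → new bracket [1.574881, 2.800000]
step 2: c = 1.781869, f(c) = -1.297478 < 0 → new bracket [1.781869, 2.800000]
step 3: c = 1.843583, f(c) = -0.379254 < 0 → new bracket [1.843583, 2.800000]
step 4: c = 1.861287, f(c) = -0.108110 < 0 → new bracket [1.861287, 2.800000]

1.86129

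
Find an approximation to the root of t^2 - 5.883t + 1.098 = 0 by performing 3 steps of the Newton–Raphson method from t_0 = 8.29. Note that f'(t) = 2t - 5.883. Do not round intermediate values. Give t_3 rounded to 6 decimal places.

5.690652

t_0 = 8.290000: f = 21.052030, f' = 10.697000 → t_1 = 8.290000 - (21.052030)/(10.697000) = 6.321969
t_1 = 6.321969: f = 3.873147, f' = 6.760938 → t_2 = 6.321969 - (3.873147)/(6.760938) = 5.749098
t_2 = 5.749098: f = 0.328181, f' = 5.615195 → t_3 = 5.749098 - (0.328181)/(5.615195) = 5.690652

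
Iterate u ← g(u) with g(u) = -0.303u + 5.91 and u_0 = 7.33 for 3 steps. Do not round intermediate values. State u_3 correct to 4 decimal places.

u_1 = g(7.330000) = 3.689010
u_2 = g(3.689010) = 4.792230
u_3 = g(4.792230) = 4.457954

4.4580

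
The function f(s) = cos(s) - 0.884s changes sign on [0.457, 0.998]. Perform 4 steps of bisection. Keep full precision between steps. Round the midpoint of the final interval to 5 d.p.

0.77822

f(0.457000) = 0.493392, f(0.998000) = -0.340248 (opposite signs)
step 1: m = 0.727500, f(m) = 0.103729 > 0 → root in [0.727500, 0.998000]
step 2: m = 0.862750, f(m) = -0.112320 < 0 → root in [0.727500, 0.862750]
step 3: m = 0.795125, f(m) = -0.002695 < 0 → root in [0.727500, 0.795125]
step 4: m = 0.761313, f(m) = 0.050931 > 0 → root in [0.761313, 0.795125]
Midpoint of [0.761313, 0.795125] = 0.778219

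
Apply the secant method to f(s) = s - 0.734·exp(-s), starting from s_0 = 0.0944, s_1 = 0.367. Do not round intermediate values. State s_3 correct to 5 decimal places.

0.46221

f(s_0) = -0.573480, f(s_1) = -0.141522
s_2 = 0.367000 - (-0.141522)·(0.367000 - 0.094400)/(-0.141522 - (-0.573480)) = 0.456312; f(s_2) = -0.008762
s_3 = 0.456312 - (-0.008762)·(0.456312 - 0.367000)/(-0.008762 - (-0.141522)) = 0.462207; f(s_3) = -0.000134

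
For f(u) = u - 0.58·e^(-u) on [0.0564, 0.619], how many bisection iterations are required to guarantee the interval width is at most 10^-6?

Initial width b − a = 0.619 − 0.0564 = 0.562600.
After n steps the width is (b−a)/2^n; need (b−a)/2^n ≤ 10^-6.
So n ≥ log₂(0.562600/10^-6) = log₂(562600.0000) ≈ 19.1018.
Hence n = 20.

20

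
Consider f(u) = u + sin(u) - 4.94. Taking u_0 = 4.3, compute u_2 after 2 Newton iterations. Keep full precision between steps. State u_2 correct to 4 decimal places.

5.5033

f'(u) = 1 + cos(u)
u_0 = 4.300000: f = -1.556166, f' = 0.599201 → u_1 = 4.300000 - (-1.556166)/(0.599201) = 6.897069
u_1 = 6.897069: f = 2.533116, f' = 1.817417 → u_2 = 6.897069 - (2.533116)/(1.817417) = 5.503269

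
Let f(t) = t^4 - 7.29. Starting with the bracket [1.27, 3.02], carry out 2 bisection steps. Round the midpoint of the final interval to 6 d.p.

1.488750

f(1.270000) = -4.688554, f(3.020000) = 75.891696 (opposite signs)
step 1: m = 2.145000, f(m) = 13.879431 > 0 → root in [1.270000, 2.145000]
step 2: m = 1.707500, f(m) = 1.210468 > 0 → root in [1.270000, 1.707500]
Midpoint of [1.270000, 1.707500] = 1.488750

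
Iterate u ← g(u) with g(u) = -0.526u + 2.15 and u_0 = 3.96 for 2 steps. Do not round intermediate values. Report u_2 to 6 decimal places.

2.114737

u_1 = g(3.960000) = 0.067040
u_2 = g(0.067040) = 2.114737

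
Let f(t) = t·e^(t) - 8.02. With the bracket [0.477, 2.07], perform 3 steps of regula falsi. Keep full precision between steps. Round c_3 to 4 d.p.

1.5728

False-position update: c = (a·f(b) − b·f(a))/(f(b) − f(a)); replace the endpoint whose sign matches f(c).
f(0.477000) = -7.251442, f(2.070000) = 8.384384
step 1: c = 1.215787, f(c) = -3.919213 < 0 → new bracket [1.215787, 2.070000]
step 2: c = 1.487890, f(c) = -1.432007 < 0 → new bracket [1.487890, 2.070000]
step 3: c = 1.572808, f(c) = -0.438812 < 0 → new bracket [1.572808, 2.070000]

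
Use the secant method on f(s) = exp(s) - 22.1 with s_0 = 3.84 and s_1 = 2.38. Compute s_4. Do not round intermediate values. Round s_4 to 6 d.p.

Secant update: s_(k+1) = s_k − f(s_k)·(s_k − s_(k-1))/(f(s_k) − f(s_(k-1))).
f(s_0) = 24.425474, f(s_1) = -11.295097
s_2 = 2.380000 - (-11.295097)·(2.380000 - 3.840000)/(-11.295097 - (24.425474)) = 2.841662; f(s_2) = -4.955759
s_3 = 2.841662 - (-4.955759)·(2.841662 - 2.380000)/(-4.955759 - (-11.295097)) = 3.202565; f(s_3) = 2.495549
s_4 = 3.202565 - (2.495549)·(3.202565 - 2.841662)/(2.495549 - (-4.955759)) = 3.081694; f(s_4) = -0.304710

3.081694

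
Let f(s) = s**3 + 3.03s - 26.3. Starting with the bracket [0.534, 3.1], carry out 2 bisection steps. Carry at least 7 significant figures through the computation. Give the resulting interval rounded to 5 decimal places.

[2.45850, 3.10000]

f(0.534000) = -24.529707, f(3.100000) = 12.884000 (opposite signs)
step 1: m = 1.817000, f(m) = -14.795684 < 0 → root in [1.817000, 3.100000]
step 2: m = 2.458500, f(m) = -3.991025 < 0 → root in [2.458500, 3.100000]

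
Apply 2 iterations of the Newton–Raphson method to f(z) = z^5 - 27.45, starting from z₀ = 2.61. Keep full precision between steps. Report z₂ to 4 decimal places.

1.9967

f'(z) = 5z⁴
z_0 = 2.610000: f = 93.666284, f' = 232.023532 → z_1 = 2.610000 - (93.666284)/(232.023532) = 2.206307
z_1 = 2.206307: f = 24.829290, f' = 118.476918 → z_2 = 2.206307 - (24.829290)/(118.476918) = 1.996736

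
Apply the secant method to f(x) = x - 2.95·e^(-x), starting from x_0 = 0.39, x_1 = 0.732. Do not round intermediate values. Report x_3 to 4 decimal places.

1.0369

f(x_0) = -1.607318, f(x_1) = -0.686791
x_2 = 0.732000 - (-0.686791)·(0.732000 - 0.390000)/(-0.686791 - (-1.607318)) = 0.987161; f(x_2) = -0.112107
x_3 = 0.987161 - (-0.112107)·(0.987161 - 0.732000)/(-0.112107 - (-0.686791)) = 1.036937; f(x_3) = -0.008954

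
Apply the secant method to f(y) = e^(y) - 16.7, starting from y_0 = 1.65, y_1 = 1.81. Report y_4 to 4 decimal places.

2.6524

f(y_0) = -11.493020, f(y_1) = -10.589553
y_2 = 1.810000 - (-10.589553)·(1.810000 - 1.650000)/(-10.589553 - (-11.493020)) = 3.685362; f(y_2) = 23.159531
y_3 = 3.685362 - (23.159531)·(3.685362 - 1.810000)/(23.159531 - (-10.589553)) = 2.398438; f(y_3) = -5.694030
y_4 = 2.398438 - (-5.694030)·(2.398438 - 3.685362)/(-5.694030 - (23.159531)) = 2.652402; f(y_4) = -2.511916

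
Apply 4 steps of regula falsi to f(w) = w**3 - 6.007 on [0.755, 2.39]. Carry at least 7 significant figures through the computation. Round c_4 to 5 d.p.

f(0.755000) = -5.576631, f(2.390000) = 7.644919
step 1: c = 1.444616, f(c) = -2.992209 < 0 → new bracket [1.444616, 2.390000]
step 2: c = 1.710551, f(c) = -1.001953 < 0 → new bracket [1.710551, 2.390000]
step 3: c = 1.789282, f(c) = -0.278560 < 0 → new bracket [1.789282, 2.390000]
step 4: c = 1.810401, f(c) = -0.073317 < 0 → new bracket [1.810401, 2.390000]

1.81040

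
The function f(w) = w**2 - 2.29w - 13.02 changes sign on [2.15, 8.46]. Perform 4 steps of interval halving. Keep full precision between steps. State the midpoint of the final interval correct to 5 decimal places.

f(2.150000) = -13.321000, f(8.460000) = 39.178200 (opposite signs)
step 1: m = 5.305000, f(m) = 2.974575 > 0 → root in [2.150000, 5.305000]
step 2: m = 3.727500, f(m) = -7.661719 < 0 → root in [3.727500, 5.305000]
step 3: m = 4.516250, f(m) = -2.965698 < 0 → root in [4.516250, 5.305000]
step 4: m = 4.910625, f(m) = -0.151093 < 0 → root in [4.910625, 5.305000]
Midpoint of [4.910625, 5.305000] = 5.107813

5.10781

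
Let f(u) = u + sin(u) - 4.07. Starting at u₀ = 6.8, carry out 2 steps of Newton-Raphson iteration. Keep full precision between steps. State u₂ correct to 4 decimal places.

5.0233

Newton update: u ← u − f(u)/f'(u).
f'(u) = 1 + cos(u)
u_0 = 6.800000: f = 3.224113, f' = 1.869397 → u_1 = 6.800000 - (3.224113)/(1.869397) = 5.075320
u_1 = 5.075320: f = 0.070459, f' = 1.355015 → u_2 = 5.075320 - (0.070459)/(1.355015) = 5.023321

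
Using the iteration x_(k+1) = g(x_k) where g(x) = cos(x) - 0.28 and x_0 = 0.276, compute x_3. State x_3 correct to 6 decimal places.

x_1 = g(0.276000) = 0.682153
x_2 = g(0.682153) = 0.496217
x_3 = g(0.496217) = 0.599390

0.599390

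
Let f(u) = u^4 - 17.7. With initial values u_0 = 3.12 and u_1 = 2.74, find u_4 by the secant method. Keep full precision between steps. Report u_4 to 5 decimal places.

Secant update: u_(k+1) = u_k − f(u_k)·(u_k − u_(k-1))/(f(u_k) − f(u_(k-1))).
f(u_0) = 77.058543, f(u_1) = 38.664058
u_2 = 2.740000 - (38.664058)·(2.740000 - 3.120000)/(38.664058 - (77.058543)) = 2.357332; f(u_2) = 13.180405
u_3 = 2.357332 - (13.180405)·(2.357332 - 2.740000)/(13.180405 - (38.664058)) = 2.159412; f(u_3) = 4.044137
u_4 = 2.159412 - (4.044137)·(2.159412 - 2.357332)/(4.044137 - (13.180405)) = 2.071804; f(u_4) = 0.724444

2.07180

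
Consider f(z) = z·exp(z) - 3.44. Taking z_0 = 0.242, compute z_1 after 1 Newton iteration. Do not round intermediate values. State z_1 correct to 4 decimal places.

2.2215

f'(z) = (z + 1)·exp(z)
z_0 = 0.242000: f = -3.131742, f' = 1.582052 → z_1 = 0.242000 - (-3.131742)/(1.582052) = 2.221544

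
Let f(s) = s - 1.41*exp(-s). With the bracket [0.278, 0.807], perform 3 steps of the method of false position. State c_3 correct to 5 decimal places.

False-position update: c = (a·f(b) − b·f(a))/(f(b) − f(a)); replace the endpoint whose sign matches f(c).
f(0.278000) = -0.789789, f(0.807000) = 0.177866
step 1: c = 0.709764, f(c) = 0.016382 > 0 → new bracket [0.278000, 0.709764]
step 2: c = 0.700990, f(c) = 0.001498 > 0 → new bracket [0.278000, 0.700990]
step 3: c = 0.700189, f(c) = 0.000137 > 0 → new bracket [0.278000, 0.700189]

0.70019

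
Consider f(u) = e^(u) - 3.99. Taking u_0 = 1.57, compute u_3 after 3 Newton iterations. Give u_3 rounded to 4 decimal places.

1.3838

f'(u) = e^(u)
u_0 = 1.570000: f = 0.816648, f' = 4.806648 → u_1 = 1.570000 - (0.816648)/(4.806648) = 1.400100
u_1 = 1.400100: f = 0.065607, f' = 4.055607 → u_2 = 1.400100 - (0.065607)/(4.055607) = 1.383924
u_2 = 1.383924: f = 0.000528, f' = 3.990528 → u_3 = 1.383924 - (0.000528)/(3.990528) = 1.383791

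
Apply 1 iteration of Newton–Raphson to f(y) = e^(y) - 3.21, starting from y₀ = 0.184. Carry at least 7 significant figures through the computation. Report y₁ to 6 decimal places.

1.854514

Newton update: y ← y − f(y)/f'(y).
f'(y) = e^(y)
y_0 = 0.184000: f = -2.007984, f' = 1.202016 → y_1 = 0.184000 - (-2.007984)/(1.202016) = 1.854514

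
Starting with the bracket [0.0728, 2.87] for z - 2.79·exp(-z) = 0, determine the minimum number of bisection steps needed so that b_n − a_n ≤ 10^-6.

22

Initial width b − a = 2.87 − 0.0728 = 2.797200.
After n steps the width is (b−a)/2^n; need (b−a)/2^n ≤ 10^-6.
So n ≥ log₂(2.797200/10^-6) = log₂(2797200.0000) ≈ 21.4156.
Hence n = 22.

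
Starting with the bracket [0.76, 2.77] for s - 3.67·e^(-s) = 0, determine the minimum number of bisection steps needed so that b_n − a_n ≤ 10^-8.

28

Initial width b − a = 2.77 − 0.76 = 2.010000.
After n steps the width is (b−a)/2^n; need (b−a)/2^n ≤ 10^-8.
So n ≥ log₂(2.010000/10^-8) = log₂(201000000.0000) ≈ 27.5826.
Hence n = 28.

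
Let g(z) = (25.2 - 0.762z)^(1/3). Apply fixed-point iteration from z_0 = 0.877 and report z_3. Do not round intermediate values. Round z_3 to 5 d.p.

z_1 = g(0.877000) = 2.905646
z_2 = g(2.905646) = 2.843286
z_3 = g(2.843286) = 2.845244

2.84524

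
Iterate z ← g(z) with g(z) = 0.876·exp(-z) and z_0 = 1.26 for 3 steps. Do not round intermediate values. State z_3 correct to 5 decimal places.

0.44235

z_1 = g(1.260000) = 0.248481
z_2 = g(0.248481) = 0.683267
z_3 = g(0.683267) = 0.442349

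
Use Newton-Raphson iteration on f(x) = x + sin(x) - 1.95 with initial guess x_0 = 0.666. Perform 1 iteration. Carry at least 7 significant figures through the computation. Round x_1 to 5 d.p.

f'(x) = 1 + cos(x)
x_0 = 0.666000: f = -0.666154, f' = 1.786299 → x_1 = 0.666000 - (-0.666154)/(1.786299) = 1.038924

1.03892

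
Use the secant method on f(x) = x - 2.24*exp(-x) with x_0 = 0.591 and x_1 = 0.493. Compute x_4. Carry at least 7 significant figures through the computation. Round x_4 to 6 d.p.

f(x_0) = -0.649452, f(x_1) = -0.875172
x_2 = 0.493000 - (-0.875172)·(0.493000 - 0.591000)/(-0.875172 - (-0.649452)) = 0.872970; f(x_2) = -0.062699
x_3 = 0.872970 - (-0.062699)·(0.872970 - 0.493000)/(-0.062699 - (-0.875172)) = 0.902292; f(x_3) = -0.006339
x_4 = 0.902292 - (-0.006339)·(0.902292 - 0.872970)/(-0.006339 - (-0.062699)) = 0.905590; f(x_4) = -0.000049

0.905590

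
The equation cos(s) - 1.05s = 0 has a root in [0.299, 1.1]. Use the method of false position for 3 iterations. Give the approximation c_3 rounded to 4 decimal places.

0.7174

False-position update: c = (a·f(b) − b·f(a))/(f(b) − f(a)); replace the endpoint whose sign matches f(c).
f(0.299000) = 0.641682, f(1.100000) = -0.701404
step 1: c = 0.681691, f(c) = 0.060733 > 0 → new bracket [0.681691, 1.100000]
step 2: c = 0.715025, f(c) = 0.004301 > 0 → new bracket [0.715025, 1.100000]
step 3: c = 0.717371, f(c) = 0.000297 > 0 → new bracket [0.717371, 1.100000]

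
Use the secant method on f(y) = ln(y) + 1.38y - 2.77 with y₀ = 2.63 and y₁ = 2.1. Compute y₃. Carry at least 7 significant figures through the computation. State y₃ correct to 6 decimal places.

1.647138

f(y_0) = 1.826384, f(y_1) = 0.869937
y_2 = 2.100000 - (0.869937)·(2.100000 - 2.630000)/(0.869937 - (1.826384)) = 1.617938; f(y_2) = -0.056094
y_3 = 1.617938 - (-0.056094)·(1.617938 - 2.100000)/(-0.056094 - (0.869937)) = 1.647138; f(y_3) = 0.002090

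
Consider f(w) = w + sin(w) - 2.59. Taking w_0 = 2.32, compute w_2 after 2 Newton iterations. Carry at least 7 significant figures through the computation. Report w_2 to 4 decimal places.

1.4512

f'(w) = 1 + cos(w)
w_0 = 2.320000: f = 0.462231, f' = 0.318944 → w_1 = 2.320000 - (0.462231)/(0.318944) = 0.870745
w_1 = 0.870745: f = -0.954446, f' = 1.644257 → w_2 = 0.870745 - (-0.954446)/(1.644257) = 1.451217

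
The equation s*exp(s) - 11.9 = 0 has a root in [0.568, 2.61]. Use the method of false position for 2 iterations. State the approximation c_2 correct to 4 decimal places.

f(0.568000) = -10.897631, f(2.610000) = 23.593523
step 1: c = 1.213179, f(c) = -7.818670 < 0 → new bracket [1.213179, 2.610000]
step 2: c = 1.560855, f(c) = -4.465811 < 0 → new bracket [1.560855, 2.610000]

1.5609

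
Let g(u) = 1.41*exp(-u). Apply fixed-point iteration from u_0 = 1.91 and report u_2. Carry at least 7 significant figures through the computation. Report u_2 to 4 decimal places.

u_1 = g(1.910000) = 0.208793
u_2 = g(0.208793) = 1.144304

1.1443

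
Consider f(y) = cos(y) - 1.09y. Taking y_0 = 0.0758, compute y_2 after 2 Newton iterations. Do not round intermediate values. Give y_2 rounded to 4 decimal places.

0.7058

f'(y) = -sin(y) - 1.09
y_0 = 0.075800: f = 0.914507, f' = -1.165727 → y_1 = 0.075800 - (0.914507)/(-1.165727) = 0.860294
y_1 = 0.860294: f = -0.285506, f' = -1.848035 → y_2 = 0.860294 - (-0.285506)/(-1.848035) = 0.705802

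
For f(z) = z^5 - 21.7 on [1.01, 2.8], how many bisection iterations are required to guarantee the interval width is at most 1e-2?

8

Initial width b − a = 2.8 − 1.01 = 1.790000.
After n steps the width is (b−a)/2^n; need (b−a)/2^n ≤ 1e-2.
So n ≥ log₂(1.790000/1e-2) = log₂(179.0000) ≈ 7.4838.
Hence n = 8.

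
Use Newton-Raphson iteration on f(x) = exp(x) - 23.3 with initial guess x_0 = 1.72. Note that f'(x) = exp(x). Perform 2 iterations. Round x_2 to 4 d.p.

Newton update: x ← x − f(x)/f'(x).
x_0 = 1.720000: f = -17.715472, f' = 5.584528 → x_1 = 1.720000 - (-17.715472)/(5.584528) = 4.892241
x_1 = 4.892241: f = 109.951890, f' = 133.251890 → x_2 = 4.892241 - (109.951890)/(133.251890) = 4.067098

4.0671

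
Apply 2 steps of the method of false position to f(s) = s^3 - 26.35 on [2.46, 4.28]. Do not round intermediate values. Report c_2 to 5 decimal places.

f(2.460000) = -11.463064, f(4.280000) = 52.052752
step 1: c = 2.788466, f(c) = -4.668167 < 0 → new bracket [2.788466, 4.280000]
step 2: c = 2.911220, f(c) = -1.676822 < 0 → new bracket [2.911220, 4.280000]

2.91122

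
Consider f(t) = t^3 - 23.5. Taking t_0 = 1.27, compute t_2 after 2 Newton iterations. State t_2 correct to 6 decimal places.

f'(t) = 3t^2
t_0 = 1.270000: f = -21.451617, f' = 4.838700 → t_1 = 1.270000 - (-21.451617)/(4.838700) = 5.703343
t_1 = 5.703343: f = 162.019038, f' = 97.584366 → t_2 = 5.703343 - (162.019038)/(97.584366) = 4.043046

4.043046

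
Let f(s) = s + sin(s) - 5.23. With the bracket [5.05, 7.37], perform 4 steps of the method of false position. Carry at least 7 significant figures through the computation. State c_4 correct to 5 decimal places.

5.74370

f(5.050000) = -1.123549, f(7.370000) = 3.025149
step 1: c = 5.678301, f(c) = -0.120365 < 0 → new bracket [5.678301, 7.370000]
step 2: c = 5.743035, f(c) = -0.001229 < 0 → new bracket [5.743035, 7.370000]
step 3: c = 5.743696, f(c) = -0.000002 < 0 → new bracket [5.743696, 7.370000]
step 4: c = 5.743697, f(c) = -0.000000 < 0 → new bracket [5.743697, 7.370000]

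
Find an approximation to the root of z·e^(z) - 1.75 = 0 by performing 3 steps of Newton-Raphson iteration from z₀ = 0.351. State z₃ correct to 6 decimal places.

f'(z) = (z + 1)·e^(z)
z_0 = 0.351000: f = -1.251409, f' = 1.919078 → z_1 = 0.351000 - (-1.251409)/(1.919078) = 1.003089
z_1 = 1.003089: f = 0.985112, f' = 5.461802 → z_2 = 1.003089 - (0.985112)/(5.461802) = 0.822725
z_2 = 0.822725: f = 0.123093, f' = 4.149787 → z_3 = 0.822725 - (0.123093)/(4.149787) = 0.793062

0.793062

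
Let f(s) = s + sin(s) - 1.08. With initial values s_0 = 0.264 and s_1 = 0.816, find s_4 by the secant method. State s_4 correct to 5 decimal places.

0.55395

f(s_0) = -0.555056, f(s_1) = 0.464411
s_2 = 0.816000 - (0.464411)·(0.816000 - 0.264000)/(0.464411 - (-0.555056)) = 0.564540; f(s_2) = 0.019568
s_3 = 0.564540 - (0.019568)·(0.564540 - 0.816000)/(0.019568 - (0.464411)) = 0.553479; f(s_3) = -0.000871
s_4 = 0.553479 - (-0.000871)·(0.553479 - 0.564540)/(-0.000871 - (0.019568)) = 0.553950; f(s_4) = 0.000001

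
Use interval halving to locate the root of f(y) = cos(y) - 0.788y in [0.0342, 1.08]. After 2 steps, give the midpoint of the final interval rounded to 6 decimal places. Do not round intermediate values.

0.949275

f(0.034200) = 0.972466, f(1.080000) = -0.379712 (opposite signs)
step 1: m = 0.557100, f(m) = 0.409797 > 0 → root in [0.557100, 1.080000]
step 2: m = 0.818550, f(m) = 0.038263 > 0 → root in [0.818550, 1.080000]
Midpoint of [0.818550, 1.080000] = 0.949275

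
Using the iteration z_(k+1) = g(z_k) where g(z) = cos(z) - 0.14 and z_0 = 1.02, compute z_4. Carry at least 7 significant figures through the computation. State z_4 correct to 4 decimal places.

z_1 = g(1.020000) = 0.383366
z_2 = g(0.383366) = 0.787411
z_3 = g(0.787411) = 0.565682
z_4 = g(0.565682) = 0.704223

0.7042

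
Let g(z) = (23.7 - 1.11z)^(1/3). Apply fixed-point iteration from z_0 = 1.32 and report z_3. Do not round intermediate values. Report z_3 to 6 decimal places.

z_1 = g(1.320000) = 2.811973
z_2 = g(2.811973) = 2.740350
z_3 = g(2.740350) = 2.743874

2.743874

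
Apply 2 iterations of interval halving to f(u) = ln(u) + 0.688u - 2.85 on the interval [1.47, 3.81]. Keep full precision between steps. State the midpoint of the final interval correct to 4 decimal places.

f(1.470000) = -1.453378, f(3.810000) = 1.108909 (opposite signs)
step 1: m = 2.640000, f(m) = -0.062901 < 0 → root in [2.640000, 3.810000]
step 2: m = 3.225000, f(m) = 0.539733 > 0 → root in [2.640000, 3.225000]
Midpoint of [2.640000, 3.225000] = 2.932500

2.9325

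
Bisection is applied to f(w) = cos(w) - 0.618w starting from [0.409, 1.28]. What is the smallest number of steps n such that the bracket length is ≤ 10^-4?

14

Initial width b − a = 1.28 − 0.409 = 0.871000.
After n steps the width is (b−a)/2^n; need (b−a)/2^n ≤ 10^-4.
So n ≥ log₂(0.871000/10^-4) = log₂(8710.0000) ≈ 13.0885.
Hence n = 14.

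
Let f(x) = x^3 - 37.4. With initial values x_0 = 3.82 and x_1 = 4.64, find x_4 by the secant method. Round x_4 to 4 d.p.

3.3458

f(x_0) = 18.342968, f(x_1) = 62.497344
x_2 = 4.640000 - (62.497344)·(4.640000 - 3.820000)/(62.497344 - (18.342968)) = 3.479349; f(x_2) = 4.720544
x_3 = 3.479349 - (4.720544)·(3.479349 - 4.640000)/(4.720544 - (62.497344)) = 3.384520; f(x_3) = 1.369600
x_4 = 3.384520 - (1.369600)·(3.384520 - 3.479349)/(1.369600 - (4.720544)) = 3.345762; f(x_4) = 0.052862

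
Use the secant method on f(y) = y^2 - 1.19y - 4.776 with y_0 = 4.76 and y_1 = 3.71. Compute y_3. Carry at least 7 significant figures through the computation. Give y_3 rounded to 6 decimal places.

2.893621

f(y_0) = 12.217200, f(y_1) = 4.573200
y_2 = 3.710000 - (4.573200)·(3.710000 - 4.760000)/(4.573200 - (12.217200)) = 3.081813; f(y_2) = 1.054215
y_3 = 3.081813 - (1.054215)·(3.081813 - 3.710000)/(1.054215 - (4.573200)) = 2.893621; f(y_3) = 0.153636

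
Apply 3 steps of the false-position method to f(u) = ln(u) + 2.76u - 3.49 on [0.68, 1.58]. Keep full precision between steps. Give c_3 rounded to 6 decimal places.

1.198895

f(0.680000) = -1.998862, f(1.580000) = 1.328225
step 1: c = 1.220706, f(c) = 0.078578 > 0 → new bracket [0.680000, 1.220706]
step 2: c = 1.200254, f(c) = 0.005235 > 0 → new bracket [0.680000, 1.200254]
step 3: c = 1.198895, f(c) = 0.000351 > 0 → new bracket [0.680000, 1.198895]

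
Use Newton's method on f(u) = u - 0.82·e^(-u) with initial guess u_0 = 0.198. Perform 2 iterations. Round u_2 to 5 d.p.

0.49819

Newton update: u ← u − f(u)/f'(u).
f'(u) = 1 + 0.82·e^(-u)
u_0 = 0.198000: f = -0.474703, f' = 1.672703 → u_1 = 0.198000 - (-0.474703)/(1.672703) = 0.481794
u_1 = 0.481794: f = -0.024699, f' = 1.506493 → u_2 = 0.481794 - (-0.024699)/(1.506493) = 0.498189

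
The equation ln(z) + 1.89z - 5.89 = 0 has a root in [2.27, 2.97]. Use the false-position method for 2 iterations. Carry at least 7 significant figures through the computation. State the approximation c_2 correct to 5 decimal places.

2.60906

f(2.270000) = -0.779920, f(2.970000) = 0.811862
step 1: c = 2.612977, f(c) = 0.009016 > 0 → new bracket [2.270000, 2.612977]
step 2: c = 2.609057, f(c) = 0.000107 > 0 → new bracket [2.270000, 2.609057]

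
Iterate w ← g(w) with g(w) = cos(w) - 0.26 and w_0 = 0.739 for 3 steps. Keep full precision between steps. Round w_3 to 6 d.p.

w_1 = g(0.739000) = 0.479142
w_2 = g(0.479142) = 0.627391
w_3 = g(0.627391) = 0.549562

0.549562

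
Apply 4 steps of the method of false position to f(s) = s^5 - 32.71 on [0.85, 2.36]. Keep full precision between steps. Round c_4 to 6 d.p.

f(0.850000) = -32.266295, f(2.360000) = 40.498248
step 1: c = 1.519586, f(c) = -24.607368 < 0 → new bracket [1.519586, 2.360000]
step 2: c = 1.837229, f(c) = -11.777702 < 0 → new bracket [1.837229, 2.360000]
step 3: c = 1.955009, f(c) = -4.150954 < 0 → new bracket [1.955009, 2.360000]
step 4: c = 1.992660, f(c) = -1.292892 < 0 → new bracket [1.992660, 2.360000]

1.992660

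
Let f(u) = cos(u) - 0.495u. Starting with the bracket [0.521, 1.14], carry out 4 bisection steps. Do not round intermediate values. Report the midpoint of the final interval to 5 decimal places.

f(0.521000) = 0.609427, f(1.140000) = -0.146705 (opposite signs)
step 1: m = 0.830500, f(m) = 0.263409 > 0 → root in [0.830500, 1.140000]
step 2: m = 0.985250, f(m) = 0.064956 > 0 → root in [0.985250, 1.140000]
step 3: m = 1.062625, f(m) = -0.039419 < 0 → root in [0.985250, 1.062625]
step 4: m = 1.023937, f(m) = 0.013158 > 0 → root in [1.023937, 1.062625]
Midpoint of [1.023937, 1.062625] = 1.043281

1.04328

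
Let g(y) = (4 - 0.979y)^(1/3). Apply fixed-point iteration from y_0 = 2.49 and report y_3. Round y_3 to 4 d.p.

1.3768

y_1 = g(2.490000) = 1.160345
y_2 = g(1.160345) = 1.420121
y_3 = g(1.420121) = 1.376777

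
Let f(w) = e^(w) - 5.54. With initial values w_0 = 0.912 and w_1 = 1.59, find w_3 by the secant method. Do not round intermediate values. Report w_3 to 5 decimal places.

Secant update: w_(k+1) = w_k − f(w_k)·(w_k − w_(k-1))/(f(w_k) − f(w_(k-1))).
f(w_0) = -3.050704, f(w_1) = -0.636251
w_2 = 1.590000 - (-0.636251)·(1.590000 - 0.912000)/(-0.636251 - (-3.050704)) = 1.768665; f(w_2) = 0.323021
w_3 = 1.768665 - (0.323021)·(1.768665 - 1.590000)/(0.323021 - (-0.636251)) = 1.708502; f(w_3) = -0.019314

1.70850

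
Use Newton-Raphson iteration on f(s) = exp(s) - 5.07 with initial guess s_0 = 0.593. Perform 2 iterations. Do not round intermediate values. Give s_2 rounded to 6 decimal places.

f'(s) = exp(s)
s_0 = 0.593000: f = -3.260591, f' = 1.809409 → s_1 = 0.593000 - (-3.260591)/(1.809409) = 2.395021
s_1 = 2.395021: f = 5.898425, f' = 10.968425 → s_2 = 2.395021 - (5.898425)/(10.968425) = 1.857257

1.857257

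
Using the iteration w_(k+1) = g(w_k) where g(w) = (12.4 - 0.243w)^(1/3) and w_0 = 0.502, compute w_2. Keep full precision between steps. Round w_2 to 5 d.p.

2.27917

w_1 = g(0.502000) = 2.306974
w_2 = g(2.306974) = 2.279170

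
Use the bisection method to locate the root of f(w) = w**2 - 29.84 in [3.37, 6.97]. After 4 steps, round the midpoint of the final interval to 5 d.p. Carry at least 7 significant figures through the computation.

5.50750

f(3.370000) = -18.483100, f(6.970000) = 18.740900 (opposite signs)
step 1: m = 5.170000, f(m) = -3.111100 < 0 → root in [5.170000, 6.970000]
step 2: m = 6.070000, f(m) = 7.004900 > 0 → root in [5.170000, 6.070000]
step 3: m = 5.620000, f(m) = 1.744400 > 0 → root in [5.170000, 5.620000]
step 4: m = 5.395000, f(m) = -0.733975 < 0 → root in [5.395000, 5.620000]
Midpoint of [5.395000, 5.620000] = 5.507500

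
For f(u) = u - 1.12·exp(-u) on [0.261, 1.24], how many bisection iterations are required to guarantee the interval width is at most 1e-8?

27

Initial width b − a = 1.24 − 0.261 = 0.979000.
After n steps the width is (b−a)/2^n; need (b−a)/2^n ≤ 1e-8.
So n ≥ log₂(0.979000/1e-8) = log₂(97900000.0000) ≈ 26.5448.
Hence n = 27.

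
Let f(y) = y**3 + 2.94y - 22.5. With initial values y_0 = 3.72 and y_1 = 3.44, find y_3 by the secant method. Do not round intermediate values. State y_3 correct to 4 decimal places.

2.5508

f(y_0) = 39.915648, f(y_1) = 28.321184
y_2 = 3.440000 - (28.321184)·(3.440000 - 3.720000)/(28.321184 - (39.915648)) = 2.756059; f(y_2) = 6.537450
y_3 = 2.756059 - (6.537450)·(2.756059 - 3.440000)/(6.537450 - (28.321184)) = 2.550803; f(y_3) = 1.596412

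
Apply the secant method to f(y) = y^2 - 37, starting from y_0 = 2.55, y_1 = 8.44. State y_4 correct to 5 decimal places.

f(y_0) = -30.497500, f(y_1) = 34.233600
y_2 = 8.440000 - (34.233600)·(8.440000 - 2.550000)/(34.233600 - (-30.497500)) = 5.325023; f(y_2) = -8.644133
y_3 = 5.325023 - (-8.644133)·(5.325023 - 8.440000)/(-8.644133 - (34.233600)) = 5.953001; f(y_3) = -1.561781
y_4 = 5.953001 - (-1.561781)·(5.953001 - 5.325023)/(-1.561781 - (-8.644133)) = 6.091481; f(y_4) = 0.106139

6.09148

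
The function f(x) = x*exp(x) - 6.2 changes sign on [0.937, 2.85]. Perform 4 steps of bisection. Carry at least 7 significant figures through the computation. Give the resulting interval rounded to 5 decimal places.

[1.41525, 1.53481]

f(0.937000) = -3.808483, f(2.850000) = 43.070178 (opposite signs)
step 1: m = 1.893500, f(m) = 6.377720 > 0 → root in [0.937000, 1.893500]
step 2: m = 1.415250, f(m) = -0.372686 < 0 → root in [1.415250, 1.893500]
step 3: m = 1.654375, f(m) = 2.452067 > 0 → root in [1.415250, 1.654375]
step 4: m = 1.534812, f(m) = 0.922229 > 0 → root in [1.415250, 1.534812]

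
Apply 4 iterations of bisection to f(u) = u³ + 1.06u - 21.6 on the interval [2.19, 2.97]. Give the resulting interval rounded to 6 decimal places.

[2.628750, 2.677500]

f(2.190000) = -8.775141, f(2.970000) = 7.746273 (opposite signs)
step 1: m = 2.580000, f(m) = -1.691688 < 0 → root in [2.580000, 2.970000]
step 2: m = 2.775000, f(m) = 2.710734 > 0 → root in [2.580000, 2.775000]
step 3: m = 2.677500, f(m) = 0.433164 > 0 → root in [2.580000, 2.677500]
step 4: m = 2.628750, f(m) = -0.648004 < 0 → root in [2.628750, 2.677500]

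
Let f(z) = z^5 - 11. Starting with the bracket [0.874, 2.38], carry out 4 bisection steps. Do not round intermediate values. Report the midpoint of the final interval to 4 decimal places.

f(0.874000) = -10.490015, f(2.380000) = 65.363317 (opposite signs)
step 1: m = 1.627000, f(m) = 0.400864 > 0 → root in [0.874000, 1.627000]
step 2: m = 1.250500, f(m) = -7.942134 < 0 → root in [1.250500, 1.627000]
step 3: m = 1.438750, f(m) = -4.835091 < 0 → root in [1.438750, 1.627000]
step 4: m = 1.532875, f(m) = -2.536817 < 0 → root in [1.532875, 1.627000]
Midpoint of [1.532875, 1.627000] = 1.579937

1.5799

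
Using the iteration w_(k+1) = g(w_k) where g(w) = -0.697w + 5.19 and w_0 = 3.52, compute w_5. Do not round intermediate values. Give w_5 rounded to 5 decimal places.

2.98240

w_1 = g(3.520000) = 2.736560
w_2 = g(2.736560) = 3.282618
w_3 = g(3.282618) = 2.902015
w_4 = g(2.902015) = 3.167295
w_5 = g(3.167295) = 2.982395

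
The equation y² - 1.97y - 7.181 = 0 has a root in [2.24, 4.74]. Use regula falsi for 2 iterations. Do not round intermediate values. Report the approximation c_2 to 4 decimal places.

3.7991

f(2.240000) = -6.576200, f(4.740000) = 5.948800
step 1: c = 3.552615, f(c) = -1.558579 < 0 → new bracket [3.552615, 4.740000]
step 2: c = 3.799123, f(c) = -0.231934 < 0 → new bracket [3.799123, 4.740000]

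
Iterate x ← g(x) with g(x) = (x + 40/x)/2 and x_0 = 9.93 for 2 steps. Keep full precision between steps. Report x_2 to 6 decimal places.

x_1 = g(9.930000) = 6.979099
x_2 = g(6.979099) = 6.355249

6.355249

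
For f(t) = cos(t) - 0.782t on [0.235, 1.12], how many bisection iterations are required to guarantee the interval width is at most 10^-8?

27

Initial width b − a = 1.12 − 0.235 = 0.885000.
After n steps the width is (b−a)/2^n; need (b−a)/2^n ≤ 10^-8.
So n ≥ log₂(0.885000/10^-8) = log₂(88500000.0000) ≈ 26.3992.
Hence n = 27.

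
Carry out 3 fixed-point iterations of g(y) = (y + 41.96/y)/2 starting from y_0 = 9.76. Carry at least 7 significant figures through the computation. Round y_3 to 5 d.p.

y_1 = g(9.760000) = 7.029590
y_2 = g(7.029590) = 6.499322
y_3 = g(6.499322) = 6.477690

6.47769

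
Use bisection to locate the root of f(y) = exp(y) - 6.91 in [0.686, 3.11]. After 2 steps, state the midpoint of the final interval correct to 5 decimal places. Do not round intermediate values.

2.20100

f(0.686000) = -4.924243, f(3.110000) = 15.511044 (opposite signs)
step 1: m = 1.898000, f(m) = -0.237464 < 0 → root in [1.898000, 3.110000]
step 2: m = 2.504000, f(m) = 5.321322 > 0 → root in [1.898000, 2.504000]
Midpoint of [1.898000, 2.504000] = 2.201000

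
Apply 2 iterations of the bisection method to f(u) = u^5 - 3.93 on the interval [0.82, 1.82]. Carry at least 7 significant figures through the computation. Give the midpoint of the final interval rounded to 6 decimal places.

1.195000

f(0.820000) = -3.559260, f(1.820000) = 16.039029 (opposite signs)
step 1: m = 1.320000, f(m) = 0.077464 > 0 → root in [0.820000, 1.320000]
step 2: m = 1.070000, f(m) = -2.527448 < 0 → root in [1.070000, 1.320000]
Midpoint of [1.070000, 1.320000] = 1.195000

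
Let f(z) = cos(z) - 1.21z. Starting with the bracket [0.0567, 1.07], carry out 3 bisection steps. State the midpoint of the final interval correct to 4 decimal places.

f(0.056700) = 0.929786, f(1.070000) = -0.814576 (opposite signs)
step 1: m = 0.563350, f(m) = 0.163817 > 0 → root in [0.563350, 1.070000]
step 2: m = 0.816675, f(m) = -0.303528 < 0 → root in [0.563350, 0.816675]
step 3: m = 0.690013, f(m) = -0.063677 < 0 → root in [0.563350, 0.690013]
Midpoint of [0.563350, 0.690013] = 0.626681

0.6267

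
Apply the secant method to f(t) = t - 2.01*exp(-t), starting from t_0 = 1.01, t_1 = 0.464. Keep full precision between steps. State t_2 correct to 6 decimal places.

0.869201

Secant update: t_(k+1) = t_k − f(t_k)·(t_k − t_(k-1))/(f(t_k) − f(t_(k-1))).
f(t_0) = 0.277920, f(t_1) = -0.799815
t_2 = 0.464000 - (-0.799815)·(0.464000 - 1.010000)/(-0.799815 - (0.277920)) = 0.869201; f(t_2) = 0.026435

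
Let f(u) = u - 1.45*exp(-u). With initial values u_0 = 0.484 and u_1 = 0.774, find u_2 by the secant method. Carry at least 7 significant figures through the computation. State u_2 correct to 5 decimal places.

Secant update: u_(k+1) = u_k − f(u_k)·(u_k − u_(k-1))/(f(u_k) − f(u_(k-1))).
f(u_0) = -0.409654, f(u_1) = 0.105311
u_2 = 0.774000 - (0.105311)·(0.774000 - 0.484000)/(0.105311 - (-0.409654)) = 0.714695; f(u_2) = 0.005149

0.71469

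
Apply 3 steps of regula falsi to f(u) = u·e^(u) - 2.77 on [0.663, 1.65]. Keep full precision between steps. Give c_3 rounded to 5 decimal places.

0.98589

f(0.663000) = -1.483379, f(1.650000) = 5.821517
step 1: c = 0.863427, f(c) = -0.722581 < 0 → new bracket [0.863427, 1.650000]
step 2: c = 0.950278, f(c) = -0.312175 < 0 → new bracket [0.950278, 1.650000]
step 3: c = 0.985890, f(c) = -0.127620 < 0 → new bracket [0.985890, 1.650000]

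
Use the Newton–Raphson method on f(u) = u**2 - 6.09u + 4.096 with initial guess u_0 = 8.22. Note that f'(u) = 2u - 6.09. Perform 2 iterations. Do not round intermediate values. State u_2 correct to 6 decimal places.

u_0 = 8.220000: f = 21.604600, f' = 10.350000 → u_1 = 8.220000 - (21.604600)/(10.350000) = 6.132599
u_1 = 6.132599: f = 4.357243, f' = 6.175198 → u_2 = 6.132599 - (4.357243)/(6.175198) = 5.426995

5.426995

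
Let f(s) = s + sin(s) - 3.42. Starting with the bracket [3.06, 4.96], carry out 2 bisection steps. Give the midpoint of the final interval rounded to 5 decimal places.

4.24750

f(3.060000) = -0.278498, f(4.960000) = 0.570499 (opposite signs)
step 1: m = 4.010000, f(m) = -0.173301 < 0 → root in [4.010000, 4.960000]
step 2: m = 4.485000, f(m) = 0.090742 > 0 → root in [4.010000, 4.485000]
Midpoint of [4.010000, 4.485000] = 4.247500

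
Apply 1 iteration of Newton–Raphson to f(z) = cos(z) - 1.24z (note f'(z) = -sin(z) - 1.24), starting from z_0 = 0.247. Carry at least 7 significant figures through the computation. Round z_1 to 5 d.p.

Newton update: z ← z − f(z)/f'(z).
z_0 = 0.247000: f = 0.663370, f' = -1.484496 → z_1 = 0.247000 - (0.663370)/(-1.484496) = 0.693866

0.69387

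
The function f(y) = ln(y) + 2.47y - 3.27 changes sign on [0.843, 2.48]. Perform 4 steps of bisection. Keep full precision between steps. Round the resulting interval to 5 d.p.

f(0.843000) = -1.358578, f(2.480000) = 3.763859 (opposite signs)
step 1: m = 1.661500, f(m) = 1.341626 > 0 → root in [0.843000, 1.661500]
step 2: m = 1.252250, f(m) = 0.047999 > 0 → root in [0.843000, 1.252250]
step 3: m = 1.047625, f(m) = -0.635841 < 0 → root in [1.047625, 1.252250]
step 4: m = 1.149938, f(m) = -0.289947 < 0 → root in [1.149938, 1.252250]

[1.14994, 1.25225]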